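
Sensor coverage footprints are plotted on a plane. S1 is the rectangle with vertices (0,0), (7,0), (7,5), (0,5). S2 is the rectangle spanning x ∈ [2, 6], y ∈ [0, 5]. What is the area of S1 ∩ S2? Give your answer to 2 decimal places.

20.00

|S1∩S2|: x∈[2,6], y∈[0,5] → 4·5 = 20.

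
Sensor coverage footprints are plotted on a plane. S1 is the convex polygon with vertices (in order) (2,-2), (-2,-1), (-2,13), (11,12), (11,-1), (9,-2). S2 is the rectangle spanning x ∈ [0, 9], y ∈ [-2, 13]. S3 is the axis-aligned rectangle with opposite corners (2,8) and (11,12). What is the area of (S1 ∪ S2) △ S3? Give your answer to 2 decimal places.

154.50

|S1 ∪ S2| = 190.5.
|(S1 ∪ S2) ∩ S3| = 36.
|(S1 ∪ S2) △ S3| = 190.5 + 36 − 72 = 154.50.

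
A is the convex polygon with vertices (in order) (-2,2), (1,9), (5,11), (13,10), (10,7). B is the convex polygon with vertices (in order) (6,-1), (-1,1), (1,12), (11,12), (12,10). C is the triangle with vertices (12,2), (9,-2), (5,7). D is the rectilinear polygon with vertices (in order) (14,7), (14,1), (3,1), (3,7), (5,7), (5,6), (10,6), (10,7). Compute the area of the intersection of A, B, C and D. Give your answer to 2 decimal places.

0.63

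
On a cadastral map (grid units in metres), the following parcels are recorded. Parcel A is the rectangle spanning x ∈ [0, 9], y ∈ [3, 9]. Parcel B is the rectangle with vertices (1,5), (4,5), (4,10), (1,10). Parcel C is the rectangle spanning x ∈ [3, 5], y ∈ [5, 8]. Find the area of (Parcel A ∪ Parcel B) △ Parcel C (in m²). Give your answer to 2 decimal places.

|Parcel A ∪ Parcel B| = 57.
|(Parcel A ∪ Parcel B) ∩ Parcel C| = 6.
|(Parcel A ∪ Parcel B) △ Parcel C| = 57 + 6 − 12 = 51.00.

51.00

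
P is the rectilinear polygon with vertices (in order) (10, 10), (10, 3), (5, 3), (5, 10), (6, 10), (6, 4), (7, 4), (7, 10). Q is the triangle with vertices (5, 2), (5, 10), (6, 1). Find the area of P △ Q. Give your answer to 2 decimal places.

|P| = 29, |Q| = 4, |P∩Q| = 2.7222.
|P △ Q| = |P| + |Q| − 2·|P∩Q| = 29 + 4 − 5.4444 = 27.56.

27.56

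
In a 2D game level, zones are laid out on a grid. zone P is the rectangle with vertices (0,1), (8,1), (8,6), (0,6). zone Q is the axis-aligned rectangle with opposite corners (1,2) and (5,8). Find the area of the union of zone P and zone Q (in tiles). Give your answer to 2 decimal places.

By inclusion–exclusion:
Individual areas: |zone P| = 40, |zone Q| = 24.
|zone P∩zone Q|: x∈[1,5], y∈[2,6] → 4·4 = 16.
|zone P ∪ zone Q| = 64 − 16 = 48.00.

48.00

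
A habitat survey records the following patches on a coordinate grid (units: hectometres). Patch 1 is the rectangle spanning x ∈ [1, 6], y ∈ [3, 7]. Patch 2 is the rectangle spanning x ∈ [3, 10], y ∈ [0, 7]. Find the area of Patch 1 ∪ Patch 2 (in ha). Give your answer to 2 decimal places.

By inclusion–exclusion:
Individual areas: |Patch 1| = 20, |Patch 2| = 49.
|Patch 1∩Patch 2|: x∈[3,6], y∈[3,7] → 3·4 = 12.
|Patch 1 ∪ Patch 2| = 69 − 12 = 57.00.

57.00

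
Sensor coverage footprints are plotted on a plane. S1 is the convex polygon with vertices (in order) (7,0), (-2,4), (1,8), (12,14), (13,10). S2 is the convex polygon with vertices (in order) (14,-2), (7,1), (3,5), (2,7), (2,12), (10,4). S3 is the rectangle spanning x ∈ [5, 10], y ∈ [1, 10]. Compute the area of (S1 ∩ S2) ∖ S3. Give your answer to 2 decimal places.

|S1 ∩ S2| = 34.5879.
|(S1 ∩ S2) ∩ S3| = 20.8875.
|(S1 ∩ S2) ∖ S3| = 34.5879 − 20.8875 = 13.70.

13.70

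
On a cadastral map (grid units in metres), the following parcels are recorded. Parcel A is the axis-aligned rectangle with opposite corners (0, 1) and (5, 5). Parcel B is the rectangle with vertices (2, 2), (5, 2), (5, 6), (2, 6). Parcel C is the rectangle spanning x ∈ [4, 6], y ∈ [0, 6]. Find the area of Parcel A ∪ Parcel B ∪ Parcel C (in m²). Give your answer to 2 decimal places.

30.00

By inclusion–exclusion:
Individual areas: |Parcel A| = 20, |Parcel B| = 12, |Parcel C| = 12.
|Parcel A∩Parcel B|: x∈[2,5], y∈[2,5] → 3·3 = 9.
|Parcel A∩Parcel C|: x∈[4,5], y∈[1,5] → 1·4 = 4.
|Parcel B∩Parcel C|: x∈[4,5], y∈[2,6] → 1·4 = 4.
|Parcel A∩Parcel B∩Parcel C| = 3.
|Parcel A ∪ Parcel B ∪ Parcel C| = 44 − 17 + 3 = 30.00.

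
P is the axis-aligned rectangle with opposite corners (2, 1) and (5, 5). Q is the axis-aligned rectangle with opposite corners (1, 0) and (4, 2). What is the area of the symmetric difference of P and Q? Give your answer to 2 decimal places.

14.00

|P∩Q|: x∈[2,4], y∈[1,2] → 2·1 = 2.
|P △ Q| = |P| + |Q| − 2·|P∩Q| = 12 + 6 − 4 = 14.00.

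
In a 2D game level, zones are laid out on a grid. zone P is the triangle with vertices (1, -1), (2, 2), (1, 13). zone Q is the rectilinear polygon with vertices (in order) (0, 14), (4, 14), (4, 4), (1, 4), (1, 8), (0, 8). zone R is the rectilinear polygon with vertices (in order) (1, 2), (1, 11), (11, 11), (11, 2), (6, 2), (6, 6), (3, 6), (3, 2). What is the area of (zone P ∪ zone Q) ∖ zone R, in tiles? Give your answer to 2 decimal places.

|zone P ∪ zone Q| = 39.3182.
|(zone P ∪ zone Q) ∩ zone R| = 20.8182.
|(zone P ∪ zone Q) ∖ zone R| = 39.3182 − 20.8182 = 18.50.

18.50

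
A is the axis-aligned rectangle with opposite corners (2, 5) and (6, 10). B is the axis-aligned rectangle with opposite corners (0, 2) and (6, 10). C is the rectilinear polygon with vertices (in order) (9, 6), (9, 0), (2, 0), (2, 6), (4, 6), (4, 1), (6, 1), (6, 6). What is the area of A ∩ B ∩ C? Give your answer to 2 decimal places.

2.00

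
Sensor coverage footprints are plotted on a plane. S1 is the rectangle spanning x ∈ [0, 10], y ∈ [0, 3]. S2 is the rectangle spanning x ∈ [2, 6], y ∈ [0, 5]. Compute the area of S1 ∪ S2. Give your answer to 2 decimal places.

38.00

By inclusion–exclusion:
Individual areas: |S1| = 30, |S2| = 20.
|S1∩S2|: x∈[2,6], y∈[0,3] → 4·3 = 12.
|S1 ∪ S2| = 50 − 12 = 38.00.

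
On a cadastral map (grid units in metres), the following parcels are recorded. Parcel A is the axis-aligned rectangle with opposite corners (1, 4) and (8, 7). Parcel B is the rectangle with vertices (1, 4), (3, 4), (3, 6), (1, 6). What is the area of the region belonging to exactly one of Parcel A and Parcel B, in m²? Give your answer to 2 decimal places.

17.00

|Parcel A∩Parcel B|: x∈[1,3], y∈[4,6] → 2·2 = 4.
|Parcel A △ Parcel B| = |Parcel A| + |Parcel B| − 2·|Parcel A∩Parcel B| = 21 + 4 − 8 = 17.00.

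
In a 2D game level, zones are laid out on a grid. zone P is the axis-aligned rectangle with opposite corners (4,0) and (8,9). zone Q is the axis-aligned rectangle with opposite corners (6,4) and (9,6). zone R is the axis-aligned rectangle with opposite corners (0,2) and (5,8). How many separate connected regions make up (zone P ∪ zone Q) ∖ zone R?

(zone P ∪ zone Q) ∖ zone R is a single connected region.

1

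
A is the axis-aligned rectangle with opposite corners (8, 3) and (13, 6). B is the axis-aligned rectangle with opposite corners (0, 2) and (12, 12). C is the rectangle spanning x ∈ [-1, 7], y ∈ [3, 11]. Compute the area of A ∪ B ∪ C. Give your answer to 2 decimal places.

131.00

By inclusion–exclusion:
Individual areas: |A| = 15, |B| = 120, |C| = 64.
|A∩B|: x∈[8,12], y∈[3,6] → 4·3 = 12.
|A∩C| = 0 (no overlap).
|B∩C|: x∈[0,7], y∈[3,11] → 7·8 = 56.
|A∩B∩C| = 0.
|A ∪ B ∪ C| = 199 − 68 + 0 = 131.00.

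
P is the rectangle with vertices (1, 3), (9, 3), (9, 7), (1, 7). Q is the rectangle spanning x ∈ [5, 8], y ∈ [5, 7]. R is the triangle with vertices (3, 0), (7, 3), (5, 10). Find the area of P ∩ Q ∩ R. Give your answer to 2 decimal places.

2.29

The intersection is the polygon with vertices (5,5), (5,7), (5.857,7), (6.429,5).
By the shoelace formula its area is 2.29.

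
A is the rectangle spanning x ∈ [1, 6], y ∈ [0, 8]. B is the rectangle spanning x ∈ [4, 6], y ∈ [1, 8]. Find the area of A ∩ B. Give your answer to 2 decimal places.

|A∩B|: x∈[4,6], y∈[1,8] → 2·7 = 14.

14.00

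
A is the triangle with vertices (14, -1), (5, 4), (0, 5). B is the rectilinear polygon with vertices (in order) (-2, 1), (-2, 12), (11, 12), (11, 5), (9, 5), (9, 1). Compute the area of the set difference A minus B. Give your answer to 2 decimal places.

1.59

|A| = 8, |A∩B| = 6.4127.
|A ∖ B| = |A| − |A∩B| = 8 − 6.4127 = 1.59.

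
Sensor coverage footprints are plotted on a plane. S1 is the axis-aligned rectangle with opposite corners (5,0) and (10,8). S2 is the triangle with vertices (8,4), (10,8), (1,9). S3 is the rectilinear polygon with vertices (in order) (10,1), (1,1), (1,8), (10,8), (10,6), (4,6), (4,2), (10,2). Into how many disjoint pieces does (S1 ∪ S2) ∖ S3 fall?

3

(S1 ∪ S2) ∖ S3 splits into 3 disjoint pieces (area 5, area 20, area 3.8).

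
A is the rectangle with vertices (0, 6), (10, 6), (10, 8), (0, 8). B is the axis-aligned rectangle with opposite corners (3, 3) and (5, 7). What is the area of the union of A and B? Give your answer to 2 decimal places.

By inclusion–exclusion:
Individual areas: |A| = 20, |B| = 8.
|A∩B|: x∈[3,5], y∈[6,7] → 2·1 = 2.
|A ∪ B| = 28 − 2 = 26.00.

26.00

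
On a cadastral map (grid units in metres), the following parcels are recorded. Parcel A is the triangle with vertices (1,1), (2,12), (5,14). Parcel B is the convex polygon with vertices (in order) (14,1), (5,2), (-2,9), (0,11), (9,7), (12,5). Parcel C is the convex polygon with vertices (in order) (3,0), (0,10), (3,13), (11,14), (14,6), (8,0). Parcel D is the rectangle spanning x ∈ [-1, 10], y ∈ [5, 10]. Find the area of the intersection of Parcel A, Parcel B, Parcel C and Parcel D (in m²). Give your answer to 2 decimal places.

The intersection is the polygon with vertices (2.231,5), (2,5), (1.417,5.583), (1.818,10), (2.25,10), (3.587,9.406).
By the shoelace formula its area is 6.41.

6.41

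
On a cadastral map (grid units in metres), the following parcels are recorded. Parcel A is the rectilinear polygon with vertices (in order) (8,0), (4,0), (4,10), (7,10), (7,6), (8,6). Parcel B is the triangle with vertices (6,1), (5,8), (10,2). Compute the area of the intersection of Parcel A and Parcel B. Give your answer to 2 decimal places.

The intersection is the polygon with vertices (8,1.5), (6,1), (5,8), (8,4.4).
By the shoelace formula its area is 11.60.

11.60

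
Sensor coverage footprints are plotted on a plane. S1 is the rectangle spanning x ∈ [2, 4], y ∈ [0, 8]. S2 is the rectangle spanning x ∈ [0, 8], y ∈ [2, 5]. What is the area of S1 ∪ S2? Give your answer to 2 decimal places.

34.00

By inclusion–exclusion:
Individual areas: |S1| = 16, |S2| = 24.
|S1∩S2|: x∈[2,4], y∈[2,5] → 2·3 = 6.
|S1 ∪ S2| = 40 − 6 = 34.00.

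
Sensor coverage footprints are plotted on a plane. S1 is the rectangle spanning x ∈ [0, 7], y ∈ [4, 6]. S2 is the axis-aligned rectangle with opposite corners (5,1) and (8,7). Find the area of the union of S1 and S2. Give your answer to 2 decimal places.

28.00

By inclusion–exclusion:
Individual areas: |S1| = 14, |S2| = 18.
|S1∩S2|: x∈[5,7], y∈[4,6] → 2·2 = 4.
|S1 ∪ S2| = 32 − 4 = 28.00.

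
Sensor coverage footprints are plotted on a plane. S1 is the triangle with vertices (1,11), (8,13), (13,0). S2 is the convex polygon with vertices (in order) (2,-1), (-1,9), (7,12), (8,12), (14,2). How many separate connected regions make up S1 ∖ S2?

S1 ∖ S2 splits into 2 disjoint pieces (area 6.6809, area 0.7752).

2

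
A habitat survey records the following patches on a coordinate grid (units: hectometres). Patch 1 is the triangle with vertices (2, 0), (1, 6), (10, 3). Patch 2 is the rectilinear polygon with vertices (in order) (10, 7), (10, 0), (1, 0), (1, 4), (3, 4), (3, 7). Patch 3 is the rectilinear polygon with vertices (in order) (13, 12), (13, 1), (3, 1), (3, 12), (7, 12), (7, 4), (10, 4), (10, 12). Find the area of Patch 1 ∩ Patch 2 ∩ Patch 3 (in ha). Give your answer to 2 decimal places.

The intersection is the polygon with vertices (3,5.333), (10,3), (4.667,1), (3,1), (3,4).
By the shoelace formula its area is 16.83.

16.83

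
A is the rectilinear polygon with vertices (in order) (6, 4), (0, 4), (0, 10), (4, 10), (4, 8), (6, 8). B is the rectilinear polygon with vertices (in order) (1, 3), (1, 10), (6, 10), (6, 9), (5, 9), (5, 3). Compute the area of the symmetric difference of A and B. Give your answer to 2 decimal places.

17.00

|A| = 32, |B| = 29, |A∩B| = 22.
|A △ B| = |A| + |B| − 2·|A∩B| = 32 + 29 − 44 = 17.00.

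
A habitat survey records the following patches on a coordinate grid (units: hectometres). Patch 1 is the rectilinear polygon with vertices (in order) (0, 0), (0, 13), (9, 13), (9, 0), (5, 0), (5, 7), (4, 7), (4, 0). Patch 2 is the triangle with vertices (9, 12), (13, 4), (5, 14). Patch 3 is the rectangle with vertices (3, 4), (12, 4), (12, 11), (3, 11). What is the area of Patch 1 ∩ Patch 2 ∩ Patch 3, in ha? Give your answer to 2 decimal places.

The intersection is the polygon with vertices (9,9), (7.4,11), (9,11).
By the shoelace formula its area is 1.60.

1.60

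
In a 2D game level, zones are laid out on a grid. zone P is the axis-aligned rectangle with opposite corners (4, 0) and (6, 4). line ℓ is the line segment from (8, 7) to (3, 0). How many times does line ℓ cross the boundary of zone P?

2

The segment meets the boundary at (4,1.4), (5.857,4).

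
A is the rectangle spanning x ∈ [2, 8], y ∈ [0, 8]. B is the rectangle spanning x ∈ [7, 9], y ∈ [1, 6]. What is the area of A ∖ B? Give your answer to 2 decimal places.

43.00

|A∩B|: x∈[7,8], y∈[1,6] → 1·5 = 5.
|A| = 48.
|A ∖ B| = |A| − |A∩B| = 48 − 5 = 43.00.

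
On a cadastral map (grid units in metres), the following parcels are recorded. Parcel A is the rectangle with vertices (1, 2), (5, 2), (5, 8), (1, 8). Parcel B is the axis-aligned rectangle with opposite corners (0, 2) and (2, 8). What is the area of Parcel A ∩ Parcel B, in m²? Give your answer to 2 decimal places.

|Parcel A∩Parcel B|: x∈[1,2], y∈[2,8] → 1·6 = 6.

6.00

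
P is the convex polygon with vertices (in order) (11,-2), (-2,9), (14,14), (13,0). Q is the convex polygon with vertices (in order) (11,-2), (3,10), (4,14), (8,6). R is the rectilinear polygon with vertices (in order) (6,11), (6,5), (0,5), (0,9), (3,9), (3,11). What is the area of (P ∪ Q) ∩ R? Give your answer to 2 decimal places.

26.77

|P ∪ Q| = 136.9356.
|(P ∪ Q) ∩ R| = 26.77.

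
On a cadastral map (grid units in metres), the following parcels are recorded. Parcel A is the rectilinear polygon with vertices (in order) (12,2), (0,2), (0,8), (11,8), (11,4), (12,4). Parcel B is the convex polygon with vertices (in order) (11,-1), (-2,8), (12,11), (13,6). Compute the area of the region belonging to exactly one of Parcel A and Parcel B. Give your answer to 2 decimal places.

53.84

|Parcel A| = 68, |Parcel B| = 91, |Parcel A∩Parcel B| = 52.5797.
|Parcel A △ Parcel B| = |Parcel A| + |Parcel B| − 2·|Parcel A∩Parcel B| = 68 + 91 − 105.1593 = 53.84.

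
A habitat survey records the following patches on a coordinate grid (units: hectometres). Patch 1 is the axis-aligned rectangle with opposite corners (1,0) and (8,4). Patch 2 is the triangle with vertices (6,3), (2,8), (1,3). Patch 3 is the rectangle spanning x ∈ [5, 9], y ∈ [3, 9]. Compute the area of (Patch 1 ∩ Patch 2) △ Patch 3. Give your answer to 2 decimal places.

27.30

|Patch 1 ∩ Patch 2| = 4.5.
|(Patch 1 ∩ Patch 2) ∩ Patch 3| = 0.6.
|(Patch 1 ∩ Patch 2) △ Patch 3| = 4.5 + 24 − 1.2 = 27.30.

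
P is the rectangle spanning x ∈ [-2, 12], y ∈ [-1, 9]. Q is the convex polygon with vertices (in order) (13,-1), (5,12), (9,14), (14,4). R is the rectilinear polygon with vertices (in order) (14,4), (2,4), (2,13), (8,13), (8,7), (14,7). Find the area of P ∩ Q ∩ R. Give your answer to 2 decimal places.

10.08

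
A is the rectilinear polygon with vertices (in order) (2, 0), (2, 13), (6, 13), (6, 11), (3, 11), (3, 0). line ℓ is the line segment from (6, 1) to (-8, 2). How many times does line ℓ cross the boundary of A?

The segment meets the boundary at (2,1.286), (3,1.214).

2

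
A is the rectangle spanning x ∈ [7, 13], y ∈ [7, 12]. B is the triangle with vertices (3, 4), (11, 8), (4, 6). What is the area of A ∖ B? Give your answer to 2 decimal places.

29.25

|A| = 30, |A∩B| = 0.75.
|A ∖ B| = |A| − |A∩B| = 30 − 0.75 = 29.25.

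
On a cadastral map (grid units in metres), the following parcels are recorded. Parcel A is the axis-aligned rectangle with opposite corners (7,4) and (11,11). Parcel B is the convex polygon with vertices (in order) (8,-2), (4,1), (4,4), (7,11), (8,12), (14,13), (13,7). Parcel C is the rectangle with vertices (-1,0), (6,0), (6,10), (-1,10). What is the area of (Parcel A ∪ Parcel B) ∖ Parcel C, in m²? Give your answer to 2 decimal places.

76.50

|Parcel A ∪ Parcel B| = 88.5.
|(Parcel A ∪ Parcel B) ∩ Parcel C| = 12.
|(Parcel A ∪ Parcel B) ∖ Parcel C| = 88.5 − 12 = 76.50.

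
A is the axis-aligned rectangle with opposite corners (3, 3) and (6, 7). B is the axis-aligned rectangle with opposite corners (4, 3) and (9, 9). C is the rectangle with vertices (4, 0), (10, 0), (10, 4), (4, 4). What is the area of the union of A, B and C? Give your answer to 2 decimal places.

By inclusion–exclusion:
Individual areas: |A| = 12, |B| = 30, |C| = 24.
|A∩B|: x∈[4,6], y∈[3,7] → 2·4 = 8.
|A∩C|: x∈[4,6], y∈[3,4] → 2·1 = 2.
|B∩C|: x∈[4,9], y∈[3,4] → 5·1 = 5.
|A∩B∩C| = 2.
|A ∪ B ∪ C| = 66 − 15 + 2 = 53.00.

53.00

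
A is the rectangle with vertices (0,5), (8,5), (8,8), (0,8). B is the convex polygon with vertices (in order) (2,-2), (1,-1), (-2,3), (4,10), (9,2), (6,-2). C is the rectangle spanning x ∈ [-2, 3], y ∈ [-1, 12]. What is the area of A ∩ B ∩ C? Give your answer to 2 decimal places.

The intersection is the polygon with vertices (0,5), (0,5.333), (2.286,8), (3,8), (3,5).
By the shoelace formula its area is 5.95.

5.95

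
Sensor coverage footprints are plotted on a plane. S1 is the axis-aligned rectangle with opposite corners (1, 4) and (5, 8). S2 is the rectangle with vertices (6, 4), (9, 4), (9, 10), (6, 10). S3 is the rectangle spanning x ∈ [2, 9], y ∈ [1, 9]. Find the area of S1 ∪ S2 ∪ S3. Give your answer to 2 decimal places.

By inclusion–exclusion:
Individual areas: |S1| = 16, |S2| = 18, |S3| = 56.
|S1∩S2| = 0 (no overlap).
|S1∩S3|: x∈[2,5], y∈[4,8] → 3·4 = 12.
|S2∩S3|: x∈[6,9], y∈[4,9] → 3·5 = 15.
|S1∩S2∩S3| = 0.
|S1 ∪ S2 ∪ S3| = 90 − 27 + 0 = 63.00.

63.00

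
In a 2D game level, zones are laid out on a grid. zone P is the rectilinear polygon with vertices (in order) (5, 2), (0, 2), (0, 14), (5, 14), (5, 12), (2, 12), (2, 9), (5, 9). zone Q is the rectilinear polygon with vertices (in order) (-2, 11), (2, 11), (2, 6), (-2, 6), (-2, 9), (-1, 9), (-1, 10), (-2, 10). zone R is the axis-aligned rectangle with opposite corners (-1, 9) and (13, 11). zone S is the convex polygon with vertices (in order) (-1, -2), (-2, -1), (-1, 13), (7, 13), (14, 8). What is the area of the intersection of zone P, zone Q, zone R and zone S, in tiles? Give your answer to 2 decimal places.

The intersection is the polygon with vertices (2,9), (0,9), (0,11), (2,11).
By the shoelace formula its area is 4.00.

4.00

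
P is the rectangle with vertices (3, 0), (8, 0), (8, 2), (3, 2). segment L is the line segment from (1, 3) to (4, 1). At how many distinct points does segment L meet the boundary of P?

1

The segment meets the boundary at (3,1.667).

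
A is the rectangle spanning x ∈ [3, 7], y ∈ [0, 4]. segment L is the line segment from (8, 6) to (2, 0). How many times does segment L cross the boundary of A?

2

The segment meets the boundary at (3,1), (6,4).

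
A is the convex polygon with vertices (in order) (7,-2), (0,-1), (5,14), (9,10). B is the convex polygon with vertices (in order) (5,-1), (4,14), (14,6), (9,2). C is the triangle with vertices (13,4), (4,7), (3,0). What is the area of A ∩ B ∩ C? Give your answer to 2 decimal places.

The intersection is the polygon with vertices (7.643,1.857), (4.883,0.753), (4.477,6.841), (8.263,5.579).
By the shoelace formula its area is 16.06.

16.06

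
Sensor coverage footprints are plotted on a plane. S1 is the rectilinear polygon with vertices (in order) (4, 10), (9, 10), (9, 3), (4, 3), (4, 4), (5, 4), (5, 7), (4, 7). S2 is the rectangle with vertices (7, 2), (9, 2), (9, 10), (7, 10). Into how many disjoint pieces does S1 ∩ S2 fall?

S1 ∩ S2 is a single connected region.

1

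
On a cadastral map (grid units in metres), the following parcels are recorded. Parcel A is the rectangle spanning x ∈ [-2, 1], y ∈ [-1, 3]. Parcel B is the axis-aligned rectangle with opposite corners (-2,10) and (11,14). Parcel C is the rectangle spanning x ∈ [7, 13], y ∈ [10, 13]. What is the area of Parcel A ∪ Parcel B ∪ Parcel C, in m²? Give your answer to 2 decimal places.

By inclusion–exclusion:
Individual areas: |Parcel A| = 12, |Parcel B| = 52, |Parcel C| = 18.
|Parcel A∩Parcel B| = 0 (no overlap).
|Parcel A∩Parcel C| = 0 (no overlap).
|Parcel B∩Parcel C|: x∈[7,11], y∈[10,13] → 4·3 = 12.
|Parcel A∩Parcel B∩Parcel C| = 0.
|Parcel A ∪ Parcel B ∪ Parcel C| = 82 − 12 + 0 = 70.00.

70.00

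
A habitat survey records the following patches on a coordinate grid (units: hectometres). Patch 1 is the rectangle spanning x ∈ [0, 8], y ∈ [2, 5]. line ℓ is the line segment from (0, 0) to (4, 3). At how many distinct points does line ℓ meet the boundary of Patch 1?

The segment meets the boundary at (2.667,2).

1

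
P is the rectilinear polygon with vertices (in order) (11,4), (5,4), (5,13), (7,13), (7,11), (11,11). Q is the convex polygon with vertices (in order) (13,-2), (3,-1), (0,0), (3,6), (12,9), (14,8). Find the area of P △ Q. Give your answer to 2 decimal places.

|P| = 46, |Q| = 107, |P∩Q| = 22.
|P △ Q| = |P| + |Q| − 2·|P∩Q| = 46 + 107 − 44 = 109.00.

109.00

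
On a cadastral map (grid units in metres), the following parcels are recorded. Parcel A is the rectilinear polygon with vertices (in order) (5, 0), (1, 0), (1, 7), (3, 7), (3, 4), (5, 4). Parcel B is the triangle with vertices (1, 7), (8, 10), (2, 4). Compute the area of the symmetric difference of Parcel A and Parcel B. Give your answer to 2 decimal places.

26.00

|Parcel A| = 22, |Parcel B| = 12, |Parcel A∩Parcel B| = 4.
|Parcel A △ Parcel B| = |Parcel A| + |Parcel B| − 2·|Parcel A∩Parcel B| = 22 + 12 − 8 = 26.00.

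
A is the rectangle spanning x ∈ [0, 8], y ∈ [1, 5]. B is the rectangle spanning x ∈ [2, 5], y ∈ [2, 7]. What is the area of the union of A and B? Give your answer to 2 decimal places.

By inclusion–exclusion:
Individual areas: |A| = 32, |B| = 15.
|A∩B|: x∈[2,5], y∈[2,5] → 3·3 = 9.
|A ∪ B| = 47 − 9 = 38.00.

38.00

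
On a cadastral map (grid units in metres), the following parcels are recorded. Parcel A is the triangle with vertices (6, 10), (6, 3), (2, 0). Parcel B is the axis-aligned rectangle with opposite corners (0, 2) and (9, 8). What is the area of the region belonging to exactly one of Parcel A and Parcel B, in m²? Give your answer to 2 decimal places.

|Parcel A| = 14, |Parcel B| = 54, |Parcel A∩Parcel B| = 11.3333.
|Parcel A △ Parcel B| = |Parcel A| + |Parcel B| − 2·|Parcel A∩Parcel B| = 14 + 54 − 22.6667 = 45.33.

45.33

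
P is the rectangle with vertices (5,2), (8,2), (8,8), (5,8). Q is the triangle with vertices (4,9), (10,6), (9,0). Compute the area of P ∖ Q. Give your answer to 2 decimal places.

|P| = 18, |P∩Q| = 9.4889.
|P ∖ Q| = |P| − |P∩Q| = 18 − 9.4889 = 8.51.

8.51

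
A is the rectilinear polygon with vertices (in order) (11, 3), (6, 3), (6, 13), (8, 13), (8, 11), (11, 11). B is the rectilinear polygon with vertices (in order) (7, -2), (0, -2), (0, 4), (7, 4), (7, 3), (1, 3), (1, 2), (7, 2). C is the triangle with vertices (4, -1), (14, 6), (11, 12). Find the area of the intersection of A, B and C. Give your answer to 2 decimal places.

0.58

The intersection is the polygon with vertices (7,4), (7,3), (6.154,3), (6.692,4).
By the shoelace formula its area is 0.58.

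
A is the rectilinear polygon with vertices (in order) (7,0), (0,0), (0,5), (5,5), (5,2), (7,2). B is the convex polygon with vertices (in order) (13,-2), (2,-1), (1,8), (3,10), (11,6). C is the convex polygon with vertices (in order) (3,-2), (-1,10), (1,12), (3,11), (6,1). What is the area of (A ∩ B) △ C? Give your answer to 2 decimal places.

33.88

|A ∩ B| = 20.9444.
|(A ∩ B) ∩ C| = 17.7833.
|(A ∩ B) △ C| = 20.9444 + 48.5 − 35.5667 = 33.88.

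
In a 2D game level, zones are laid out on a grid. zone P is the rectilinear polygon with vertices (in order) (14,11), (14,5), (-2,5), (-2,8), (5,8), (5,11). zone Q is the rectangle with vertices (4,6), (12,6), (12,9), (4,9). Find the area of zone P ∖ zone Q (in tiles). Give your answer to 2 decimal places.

|zone P| = 75, |zone P∩zone Q| = 23.
|zone P ∖ zone Q| = |zone P| − |zone P∩zone Q| = 75 − 23 = 52.00.

52.00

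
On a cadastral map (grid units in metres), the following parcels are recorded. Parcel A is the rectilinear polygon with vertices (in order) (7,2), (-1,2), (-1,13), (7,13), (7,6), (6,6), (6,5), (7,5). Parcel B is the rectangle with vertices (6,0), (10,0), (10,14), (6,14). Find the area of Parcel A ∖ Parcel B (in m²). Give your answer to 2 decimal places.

77.00

|Parcel A| = 87, |Parcel A∩Parcel B| = 10.
|Parcel A ∖ Parcel B| = |Parcel A| − |Parcel A∩Parcel B| = 87 − 10 = 77.00.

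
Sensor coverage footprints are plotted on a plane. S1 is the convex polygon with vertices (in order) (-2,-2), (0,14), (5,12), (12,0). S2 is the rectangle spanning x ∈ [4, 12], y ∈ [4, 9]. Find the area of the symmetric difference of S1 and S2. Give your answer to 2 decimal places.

130.92

|S1| = 133, |S2| = 40, |S1∩S2| = 21.0417.
|S1 △ S2| = |S1| + |S2| − 2·|S1∩S2| = 133 + 40 − 42.0833 = 130.92.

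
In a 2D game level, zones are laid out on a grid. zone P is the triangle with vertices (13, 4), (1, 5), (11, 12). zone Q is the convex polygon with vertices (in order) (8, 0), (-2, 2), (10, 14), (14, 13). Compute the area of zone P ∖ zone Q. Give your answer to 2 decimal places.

|zone P| = 47, |zone P∩zone Q| = 40.4095.
|zone P ∖ zone Q| = |zone P| − |zone P∩zone Q| = 47 − 40.4095 = 6.59.

6.59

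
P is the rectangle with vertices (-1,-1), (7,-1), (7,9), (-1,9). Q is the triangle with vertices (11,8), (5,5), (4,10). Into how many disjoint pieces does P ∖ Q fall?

1

P ∖ Q is a single connected region.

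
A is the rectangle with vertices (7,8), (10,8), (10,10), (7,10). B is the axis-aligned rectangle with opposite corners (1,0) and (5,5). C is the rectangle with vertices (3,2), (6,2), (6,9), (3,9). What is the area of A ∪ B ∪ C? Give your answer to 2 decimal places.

By inclusion–exclusion:
Individual areas: |A| = 6, |B| = 20, |C| = 21.
|A∩B| = 0 (no overlap).
|A∩C| = 0 (no overlap).
|B∩C|: x∈[3,5], y∈[2,5] → 2·3 = 6.
|A∩B∩C| = 0.
|A ∪ B ∪ C| = 47 − 6 + 0 = 41.00.

41.00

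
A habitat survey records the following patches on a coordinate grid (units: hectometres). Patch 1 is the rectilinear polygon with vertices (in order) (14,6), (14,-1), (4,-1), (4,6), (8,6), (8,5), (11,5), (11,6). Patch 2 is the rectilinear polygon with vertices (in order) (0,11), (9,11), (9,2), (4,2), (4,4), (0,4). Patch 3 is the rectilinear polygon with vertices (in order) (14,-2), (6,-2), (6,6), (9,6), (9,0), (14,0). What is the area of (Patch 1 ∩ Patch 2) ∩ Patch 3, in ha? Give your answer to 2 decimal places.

The region (Patch 1 ∩ Patch 2) ∩ Patch 3 is the polygon with vertices (8,6), (8,5), (9,5), (9,2), (6,2), (6,6).
By the shoelace formula its area is 11.00.

11.00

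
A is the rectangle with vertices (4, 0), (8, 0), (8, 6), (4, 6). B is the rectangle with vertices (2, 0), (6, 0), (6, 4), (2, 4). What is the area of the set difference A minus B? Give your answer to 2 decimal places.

|A∩B|: x∈[4,6], y∈[0,4] → 2·4 = 8.
|A| = 24.
|A ∖ B| = |A| − |A∩B| = 24 − 8 = 16.00.

16.00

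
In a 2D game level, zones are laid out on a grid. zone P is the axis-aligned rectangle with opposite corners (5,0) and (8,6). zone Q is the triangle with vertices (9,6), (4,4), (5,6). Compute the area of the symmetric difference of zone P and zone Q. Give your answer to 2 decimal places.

16.00

|zone P| = 18, |zone Q| = 4, |zone P∩zone Q| = 3.
|zone P △ zone Q| = |zone P| + |zone Q| − 2·|zone P∩zone Q| = 18 + 4 − 6 = 16.00.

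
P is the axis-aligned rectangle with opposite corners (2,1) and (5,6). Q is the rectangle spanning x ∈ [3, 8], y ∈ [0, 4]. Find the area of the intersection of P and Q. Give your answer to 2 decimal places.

|P∩Q|: x∈[3,5], y∈[1,4] → 2·3 = 6.

6.00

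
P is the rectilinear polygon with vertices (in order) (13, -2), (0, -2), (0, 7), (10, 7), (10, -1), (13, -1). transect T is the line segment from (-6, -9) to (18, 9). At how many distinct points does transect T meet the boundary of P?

2

The segment meets the boundary at (10,3), (3.333,-2).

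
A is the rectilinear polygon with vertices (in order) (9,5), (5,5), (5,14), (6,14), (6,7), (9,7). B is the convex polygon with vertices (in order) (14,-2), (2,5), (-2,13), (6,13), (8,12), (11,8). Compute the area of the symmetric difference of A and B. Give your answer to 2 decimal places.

101.00

|A| = 15, |B| = 114, |A∩B| = 14.
|A △ B| = |A| + |B| − 2·|A∩B| = 15 + 114 − 28 = 101.00.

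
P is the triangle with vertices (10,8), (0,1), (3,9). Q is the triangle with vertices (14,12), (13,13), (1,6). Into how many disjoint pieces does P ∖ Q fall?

2

P ∖ Q splits into 2 disjoint pieces (area 24.9534, area 3.1209).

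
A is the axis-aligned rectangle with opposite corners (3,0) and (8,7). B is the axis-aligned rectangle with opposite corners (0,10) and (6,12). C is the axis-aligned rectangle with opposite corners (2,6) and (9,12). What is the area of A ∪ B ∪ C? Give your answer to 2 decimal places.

By inclusion–exclusion:
Individual areas: |A| = 35, |B| = 12, |C| = 42.
|A∩B| = 0 (no overlap).
|A∩C|: x∈[3,8], y∈[6,7] → 5·1 = 5.
|B∩C|: x∈[2,6], y∈[10,12] → 4·2 = 8.
|A∩B∩C| = 0.
|A ∪ B ∪ C| = 89 − 13 + 0 = 76.00.

76.00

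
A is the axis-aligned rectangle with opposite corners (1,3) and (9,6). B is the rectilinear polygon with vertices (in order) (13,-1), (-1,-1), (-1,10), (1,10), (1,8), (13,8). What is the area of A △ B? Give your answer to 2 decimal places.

106.00

|A| = 24, |B| = 130, |A∩B| = 24.
|A △ B| = |A| + |B| − 2·|A∩B| = 24 + 130 − 48 = 106.00.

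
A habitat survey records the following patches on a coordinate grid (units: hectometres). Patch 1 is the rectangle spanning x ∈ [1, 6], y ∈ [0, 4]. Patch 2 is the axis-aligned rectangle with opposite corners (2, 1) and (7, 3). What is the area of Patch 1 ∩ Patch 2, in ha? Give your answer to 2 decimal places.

|Patch 1∩Patch 2|: x∈[2,6], y∈[1,3] → 4·2 = 8.

8.00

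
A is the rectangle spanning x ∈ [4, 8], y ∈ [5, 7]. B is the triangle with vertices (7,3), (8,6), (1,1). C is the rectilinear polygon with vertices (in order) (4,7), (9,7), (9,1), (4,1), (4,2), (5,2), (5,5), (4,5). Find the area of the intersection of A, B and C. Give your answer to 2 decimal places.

The intersection is the polygon with vertices (8,6), (7.667,5), (6.6,5).
By the shoelace formula its area is 0.53.

0.53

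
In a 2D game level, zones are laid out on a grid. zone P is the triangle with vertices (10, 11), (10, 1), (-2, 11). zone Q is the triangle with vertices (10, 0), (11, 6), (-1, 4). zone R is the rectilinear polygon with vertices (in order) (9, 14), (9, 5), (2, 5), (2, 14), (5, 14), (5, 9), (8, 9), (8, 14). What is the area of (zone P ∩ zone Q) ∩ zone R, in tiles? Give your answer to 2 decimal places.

1.33

The region (zone P ∩ zone Q) ∩ zone R is the polygon with vertices (5.167,5.028), (9,5.667), (9,5), (5.2,5).
By the shoelace formula its area is 1.33.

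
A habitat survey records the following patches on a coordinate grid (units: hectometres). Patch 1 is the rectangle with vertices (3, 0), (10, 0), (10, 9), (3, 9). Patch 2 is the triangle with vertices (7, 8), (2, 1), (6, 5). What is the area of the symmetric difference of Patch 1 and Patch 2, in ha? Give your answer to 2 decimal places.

|Patch 1| = 63, |Patch 2| = 4, |Patch 1∩Patch 2| = 3.8.
|Patch 1 △ Patch 2| = |Patch 1| + |Patch 2| − 2·|Patch 1∩Patch 2| = 63 + 4 − 7.6 = 59.40.

59.40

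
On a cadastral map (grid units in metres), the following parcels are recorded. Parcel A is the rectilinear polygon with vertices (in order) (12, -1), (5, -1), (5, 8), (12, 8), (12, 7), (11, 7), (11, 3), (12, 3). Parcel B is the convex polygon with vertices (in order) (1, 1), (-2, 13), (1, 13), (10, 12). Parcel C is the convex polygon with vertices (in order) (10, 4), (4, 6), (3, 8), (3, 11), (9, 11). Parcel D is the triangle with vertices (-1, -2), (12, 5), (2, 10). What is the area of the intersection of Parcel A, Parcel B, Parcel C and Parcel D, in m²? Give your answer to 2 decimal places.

1.73

The intersection is the polygon with vertices (5,5.889), (5,8), (6,8), (6.516,7.742).
By the shoelace formula its area is 1.73.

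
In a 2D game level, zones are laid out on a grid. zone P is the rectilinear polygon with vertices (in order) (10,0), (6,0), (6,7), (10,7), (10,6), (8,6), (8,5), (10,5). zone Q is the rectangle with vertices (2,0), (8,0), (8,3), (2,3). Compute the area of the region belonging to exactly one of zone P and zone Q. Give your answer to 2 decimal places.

32.00

|zone P| = 26, |zone Q| = 18, |zone P∩zone Q| = 6.
|zone P △ zone Q| = |zone P| + |zone Q| − 2·|zone P∩zone Q| = 26 + 18 − 12 = 32.00.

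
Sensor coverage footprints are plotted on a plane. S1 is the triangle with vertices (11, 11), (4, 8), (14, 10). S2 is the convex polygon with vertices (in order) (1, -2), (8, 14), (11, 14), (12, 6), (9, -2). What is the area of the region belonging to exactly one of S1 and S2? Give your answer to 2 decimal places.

99.98

|S1| = 8, |S2| = 104, |S1∩S2| = 6.0119.
|S1 △ S2| = |S1| + |S2| − 2·|S1∩S2| = 8 + 104 − 12.0237 = 99.98.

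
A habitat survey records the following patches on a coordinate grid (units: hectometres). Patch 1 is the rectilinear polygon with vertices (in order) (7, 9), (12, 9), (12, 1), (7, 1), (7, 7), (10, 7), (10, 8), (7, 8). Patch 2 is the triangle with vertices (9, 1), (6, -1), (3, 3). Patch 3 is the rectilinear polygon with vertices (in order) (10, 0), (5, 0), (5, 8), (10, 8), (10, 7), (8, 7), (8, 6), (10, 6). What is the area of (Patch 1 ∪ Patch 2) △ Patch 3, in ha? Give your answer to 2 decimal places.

|Patch 1 ∪ Patch 2| = 45.3333.
|(Patch 1 ∪ Patch 2) ∩ Patch 3| = 21.2083.
|(Patch 1 ∪ Patch 2) △ Patch 3| = 45.3333 + 38 − 42.4167 = 40.92.

40.92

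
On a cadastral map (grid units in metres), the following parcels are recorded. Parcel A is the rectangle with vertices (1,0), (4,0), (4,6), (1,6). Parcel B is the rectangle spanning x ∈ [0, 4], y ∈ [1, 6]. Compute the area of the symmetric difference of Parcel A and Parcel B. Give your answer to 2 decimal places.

8.00

|Parcel A∩Parcel B|: x∈[1,4], y∈[1,6] → 3·5 = 15.
|Parcel A △ Parcel B| = |Parcel A| + |Parcel B| − 2·|Parcel A∩Parcel B| = 18 + 20 − 30 = 8.00.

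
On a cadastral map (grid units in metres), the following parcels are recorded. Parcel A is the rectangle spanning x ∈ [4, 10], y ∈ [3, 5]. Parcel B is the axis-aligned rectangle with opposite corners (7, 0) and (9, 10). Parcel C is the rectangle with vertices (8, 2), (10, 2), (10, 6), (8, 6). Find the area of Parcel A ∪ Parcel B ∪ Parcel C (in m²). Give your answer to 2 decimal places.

30.00

By inclusion–exclusion:
Individual areas: |Parcel A| = 12, |Parcel B| = 20, |Parcel C| = 8.
|Parcel A∩Parcel B|: x∈[7,9], y∈[3,5] → 2·2 = 4.
|Parcel A∩Parcel C|: x∈[8,10], y∈[3,5] → 2·2 = 4.
|Parcel B∩Parcel C|: x∈[8,9], y∈[2,6] → 1·4 = 4.
|Parcel A∩Parcel B∩Parcel C| = 2.
|Parcel A ∪ Parcel B ∪ Parcel C| = 40 − 12 + 2 = 30.00.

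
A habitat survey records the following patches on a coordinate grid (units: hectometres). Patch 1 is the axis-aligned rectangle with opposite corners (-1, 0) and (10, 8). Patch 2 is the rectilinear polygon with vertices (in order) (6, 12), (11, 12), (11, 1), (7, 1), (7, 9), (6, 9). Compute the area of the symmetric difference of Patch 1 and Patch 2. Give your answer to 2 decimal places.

93.00

|Patch 1| = 88, |Patch 2| = 47, |Patch 1∩Patch 2| = 21.
|Patch 1 △ Patch 2| = |Patch 1| + |Patch 2| − 2·|Patch 1∩Patch 2| = 88 + 47 − 42 = 93.00.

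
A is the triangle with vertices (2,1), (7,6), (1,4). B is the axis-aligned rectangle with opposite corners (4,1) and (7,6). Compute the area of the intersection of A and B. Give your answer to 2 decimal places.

3.00

The intersection is the polygon with vertices (4,3), (4,5), (7,6).
By the shoelace formula its area is 3.00.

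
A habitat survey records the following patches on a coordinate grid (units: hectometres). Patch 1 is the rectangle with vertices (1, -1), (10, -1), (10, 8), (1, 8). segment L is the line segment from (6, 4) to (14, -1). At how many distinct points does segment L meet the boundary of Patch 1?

The segment meets the boundary at (10,1.5).

1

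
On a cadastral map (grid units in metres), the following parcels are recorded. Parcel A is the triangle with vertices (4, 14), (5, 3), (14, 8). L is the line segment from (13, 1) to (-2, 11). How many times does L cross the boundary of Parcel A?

2

The segment meets the boundary at (4.677,6.548), (7.727,4.515).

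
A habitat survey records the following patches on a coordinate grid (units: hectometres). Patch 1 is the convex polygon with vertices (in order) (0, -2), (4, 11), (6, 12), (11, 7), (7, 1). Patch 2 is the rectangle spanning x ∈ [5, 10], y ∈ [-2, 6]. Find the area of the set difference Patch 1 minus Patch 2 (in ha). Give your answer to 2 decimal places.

56.89

|Patch 1| = 76, |Patch 1∩Patch 2| = 19.1071.
|Patch 1 ∖ Patch 2| = |Patch 1| − |Patch 1∩Patch 2| = 76 − 19.1071 = 56.89.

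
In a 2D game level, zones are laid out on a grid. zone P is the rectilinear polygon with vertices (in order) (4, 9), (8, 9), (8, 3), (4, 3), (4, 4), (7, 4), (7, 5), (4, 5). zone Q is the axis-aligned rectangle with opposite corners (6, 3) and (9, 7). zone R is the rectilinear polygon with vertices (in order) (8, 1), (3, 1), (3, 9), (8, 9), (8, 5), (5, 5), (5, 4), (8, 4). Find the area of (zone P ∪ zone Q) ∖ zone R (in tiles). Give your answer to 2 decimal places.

6.00

|zone P ∪ zone Q| = 26.
|(zone P ∪ zone Q) ∩ zone R| = 20.
|(zone P ∪ zone Q) ∖ zone R| = 26 − 20 = 6.00.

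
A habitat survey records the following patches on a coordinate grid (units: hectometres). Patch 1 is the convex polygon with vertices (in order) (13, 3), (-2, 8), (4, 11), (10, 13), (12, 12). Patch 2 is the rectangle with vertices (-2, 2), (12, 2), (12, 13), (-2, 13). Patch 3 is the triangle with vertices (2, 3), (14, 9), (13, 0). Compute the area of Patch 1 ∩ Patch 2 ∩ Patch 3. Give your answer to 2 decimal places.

13.07

The intersection is the polygon with vertices (12,3.333), (6.4,5.2), (12,8).
By the shoelace formula its area is 13.07.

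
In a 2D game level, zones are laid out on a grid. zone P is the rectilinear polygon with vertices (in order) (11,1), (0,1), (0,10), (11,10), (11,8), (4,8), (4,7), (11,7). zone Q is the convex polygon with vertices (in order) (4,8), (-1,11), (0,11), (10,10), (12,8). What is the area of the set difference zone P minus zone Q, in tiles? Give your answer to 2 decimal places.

75.17

|zone P| = 92, |zone P∩zone Q| = 16.8333.
|zone P ∖ zone Q| = |zone P| − |zone P∩zone Q| = 92 − 16.8333 = 75.17.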